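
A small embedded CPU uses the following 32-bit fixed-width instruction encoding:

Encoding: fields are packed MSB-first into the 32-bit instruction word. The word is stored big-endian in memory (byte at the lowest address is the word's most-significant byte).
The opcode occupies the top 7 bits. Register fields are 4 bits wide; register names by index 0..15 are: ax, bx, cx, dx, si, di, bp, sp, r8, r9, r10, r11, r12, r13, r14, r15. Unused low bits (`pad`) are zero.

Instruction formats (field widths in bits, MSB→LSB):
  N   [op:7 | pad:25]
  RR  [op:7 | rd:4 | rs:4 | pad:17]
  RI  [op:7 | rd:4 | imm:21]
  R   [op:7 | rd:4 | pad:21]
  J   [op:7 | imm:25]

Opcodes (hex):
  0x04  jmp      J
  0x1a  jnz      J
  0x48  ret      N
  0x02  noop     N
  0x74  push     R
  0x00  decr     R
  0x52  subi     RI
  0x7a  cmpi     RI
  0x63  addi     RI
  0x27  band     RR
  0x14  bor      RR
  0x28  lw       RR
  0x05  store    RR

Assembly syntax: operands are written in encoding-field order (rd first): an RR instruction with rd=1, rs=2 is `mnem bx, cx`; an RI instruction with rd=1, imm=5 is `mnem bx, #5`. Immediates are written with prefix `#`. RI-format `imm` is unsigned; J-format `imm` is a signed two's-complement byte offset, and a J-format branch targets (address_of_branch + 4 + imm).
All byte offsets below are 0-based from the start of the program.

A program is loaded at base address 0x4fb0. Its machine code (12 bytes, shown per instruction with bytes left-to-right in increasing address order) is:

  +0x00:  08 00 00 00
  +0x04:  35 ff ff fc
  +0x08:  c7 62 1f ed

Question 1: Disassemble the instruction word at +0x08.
addi r11, #139245

off 0x08: read c7 62 1f ed as big → 0xc7621fed
  op=0xc7621fed>>25=0x63 ⇒ addi (RI)
  rd@[24:21]=0xb ⇒ r11
  imm@[20:0]=0x21fed ⇒ #139245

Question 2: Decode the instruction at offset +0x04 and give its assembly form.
jnz #-4

off 0x04: read 35 ff ff fc as big → 0x35fffffc
  op=0x35fffffc>>25=0x1a ⇒ jnz (J)
  imm: (w>>0)&0x1ffffff=0x1fffffc (s25→-4) → #-4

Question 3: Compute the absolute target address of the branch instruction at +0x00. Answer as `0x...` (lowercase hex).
0x4fb4

[00] 08 00 00 00 → 0x08000000
  opcode bits[31:25]=0x4: jmp/J
  [24:0] imm=0 = #0
  target = base 0x4fb0 + off 0x00 + 4 + imm 0 = 0x4fb4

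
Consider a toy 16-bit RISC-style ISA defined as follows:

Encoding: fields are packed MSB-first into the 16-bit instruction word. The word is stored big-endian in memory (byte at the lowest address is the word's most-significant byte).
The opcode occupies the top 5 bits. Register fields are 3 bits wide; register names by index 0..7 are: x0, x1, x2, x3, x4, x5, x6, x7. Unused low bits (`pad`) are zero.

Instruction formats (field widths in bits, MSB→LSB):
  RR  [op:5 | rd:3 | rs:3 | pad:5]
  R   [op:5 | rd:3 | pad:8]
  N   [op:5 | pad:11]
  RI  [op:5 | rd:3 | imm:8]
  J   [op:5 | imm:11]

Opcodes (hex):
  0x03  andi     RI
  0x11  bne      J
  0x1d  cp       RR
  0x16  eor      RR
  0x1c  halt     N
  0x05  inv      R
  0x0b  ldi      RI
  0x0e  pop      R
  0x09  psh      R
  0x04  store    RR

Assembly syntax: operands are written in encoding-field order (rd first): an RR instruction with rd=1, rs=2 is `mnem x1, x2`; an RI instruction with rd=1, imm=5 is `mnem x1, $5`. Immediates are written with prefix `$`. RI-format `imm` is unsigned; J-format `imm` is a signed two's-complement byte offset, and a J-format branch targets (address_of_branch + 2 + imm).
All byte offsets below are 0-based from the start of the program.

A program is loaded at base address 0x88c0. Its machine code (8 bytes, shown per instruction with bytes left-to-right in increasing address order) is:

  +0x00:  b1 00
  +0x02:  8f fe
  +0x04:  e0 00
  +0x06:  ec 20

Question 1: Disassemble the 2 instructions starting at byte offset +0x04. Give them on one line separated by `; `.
halt; cp x4, x1

off 0x04: read e0 00 as big → 0xe000
  opcode bits[15:11]=0x1c: halt/N
off 0x06: read ec 20 as big → 0xec20
  opcode bits[15:11]=0x1d: cp/RR
  [10:8] rd=4 = x4
  [7:5] rs=1 = x1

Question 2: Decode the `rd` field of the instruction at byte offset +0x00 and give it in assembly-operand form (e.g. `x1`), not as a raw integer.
x1

[00] b1 00 → 0xb100
  top 5b → 0x16 → eor [RR]
  rd: (w>>8)&0x7=0x1 → x1
  rs: (w>>5)&0x7=0x0 → x0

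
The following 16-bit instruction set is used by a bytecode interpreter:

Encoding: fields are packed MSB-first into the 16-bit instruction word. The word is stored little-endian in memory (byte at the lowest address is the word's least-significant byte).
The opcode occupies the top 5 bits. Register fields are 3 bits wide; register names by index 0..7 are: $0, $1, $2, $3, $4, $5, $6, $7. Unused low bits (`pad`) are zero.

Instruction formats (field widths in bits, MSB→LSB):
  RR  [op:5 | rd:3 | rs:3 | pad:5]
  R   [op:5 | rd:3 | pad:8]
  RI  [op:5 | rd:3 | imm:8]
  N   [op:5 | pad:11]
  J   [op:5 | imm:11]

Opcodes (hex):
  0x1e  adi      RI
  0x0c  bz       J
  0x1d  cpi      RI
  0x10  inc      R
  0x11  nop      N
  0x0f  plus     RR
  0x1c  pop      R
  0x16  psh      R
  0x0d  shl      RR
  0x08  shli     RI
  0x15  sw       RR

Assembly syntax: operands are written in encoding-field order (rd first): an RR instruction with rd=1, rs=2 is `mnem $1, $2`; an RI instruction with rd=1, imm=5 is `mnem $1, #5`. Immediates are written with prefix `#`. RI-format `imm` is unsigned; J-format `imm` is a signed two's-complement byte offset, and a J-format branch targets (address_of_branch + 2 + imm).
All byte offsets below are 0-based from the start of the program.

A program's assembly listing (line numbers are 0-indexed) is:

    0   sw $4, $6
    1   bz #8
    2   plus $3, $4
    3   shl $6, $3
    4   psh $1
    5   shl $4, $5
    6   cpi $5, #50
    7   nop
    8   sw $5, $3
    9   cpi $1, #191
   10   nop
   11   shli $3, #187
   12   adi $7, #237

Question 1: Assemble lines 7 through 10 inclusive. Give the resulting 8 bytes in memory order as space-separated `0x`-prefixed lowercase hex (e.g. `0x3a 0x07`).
line 7 (nop): pack op=0x11:5|pad=0:11 = 0x8800; little→ 00 88
line 8 (sw): pack op=0x15:5|rd=5:3|rs=3:3|pad=0:5 = 0xad60; little→ 60 ad
line 9 (cpi): pack op=0x1d:5|rd=1:3|imm=191:8 = 0xe9bf; little→ bf e9
line 10 (nop): pack op=0x11:5|pad=0:11 = 0x8800; little→ 00 88

0x00 0x88 0x60 0xad 0xbf 0xe9 0x00 0x88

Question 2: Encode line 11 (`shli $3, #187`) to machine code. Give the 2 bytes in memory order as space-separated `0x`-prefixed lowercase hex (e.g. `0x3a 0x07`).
0xbb 0x43

line 11 (shli): pack op=0x8:5|rd=3:3|imm=187:8 = 0x43bb; little→ bb 43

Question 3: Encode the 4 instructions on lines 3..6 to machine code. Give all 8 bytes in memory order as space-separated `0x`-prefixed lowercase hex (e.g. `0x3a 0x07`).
line 3 (shl): pack op=0xd:5|rd=6:3|rs=3:3|pad=0:5 = 0x6e60; little→ 60 6e
line 4 (psh): pack op=0x16:5|rd=1:3|pad=0:8 = 0xb100; little→ 00 b1
line 5 (shl): pack op=0xd:5|rd=4:3|rs=5:3|pad=0:5 = 0x6ca0; little→ a0 6c
line 6 (cpi): pack op=0x1d:5|rd=5:3|imm=50:8 = 0xed32; little→ 32 ed

0x60 0x6e 0x00 0xb1 0xa0 0x6c 0x32 0xed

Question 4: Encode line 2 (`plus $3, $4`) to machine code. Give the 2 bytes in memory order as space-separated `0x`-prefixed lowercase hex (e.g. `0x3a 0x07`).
0x80 0x7b

line 2 (plus): pack op=0xf:5|rd=3:3|rs=4:3|pad=0:5 = 0x7b80; little→ 80 7b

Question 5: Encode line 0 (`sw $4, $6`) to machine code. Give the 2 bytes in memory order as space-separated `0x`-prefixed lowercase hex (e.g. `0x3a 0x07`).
0xc0 0xac

line 0 (sw): pack op=0x15:5|rd=4:3|rs=6:3|pad=0:5 = 0xacc0; little→ c0 ac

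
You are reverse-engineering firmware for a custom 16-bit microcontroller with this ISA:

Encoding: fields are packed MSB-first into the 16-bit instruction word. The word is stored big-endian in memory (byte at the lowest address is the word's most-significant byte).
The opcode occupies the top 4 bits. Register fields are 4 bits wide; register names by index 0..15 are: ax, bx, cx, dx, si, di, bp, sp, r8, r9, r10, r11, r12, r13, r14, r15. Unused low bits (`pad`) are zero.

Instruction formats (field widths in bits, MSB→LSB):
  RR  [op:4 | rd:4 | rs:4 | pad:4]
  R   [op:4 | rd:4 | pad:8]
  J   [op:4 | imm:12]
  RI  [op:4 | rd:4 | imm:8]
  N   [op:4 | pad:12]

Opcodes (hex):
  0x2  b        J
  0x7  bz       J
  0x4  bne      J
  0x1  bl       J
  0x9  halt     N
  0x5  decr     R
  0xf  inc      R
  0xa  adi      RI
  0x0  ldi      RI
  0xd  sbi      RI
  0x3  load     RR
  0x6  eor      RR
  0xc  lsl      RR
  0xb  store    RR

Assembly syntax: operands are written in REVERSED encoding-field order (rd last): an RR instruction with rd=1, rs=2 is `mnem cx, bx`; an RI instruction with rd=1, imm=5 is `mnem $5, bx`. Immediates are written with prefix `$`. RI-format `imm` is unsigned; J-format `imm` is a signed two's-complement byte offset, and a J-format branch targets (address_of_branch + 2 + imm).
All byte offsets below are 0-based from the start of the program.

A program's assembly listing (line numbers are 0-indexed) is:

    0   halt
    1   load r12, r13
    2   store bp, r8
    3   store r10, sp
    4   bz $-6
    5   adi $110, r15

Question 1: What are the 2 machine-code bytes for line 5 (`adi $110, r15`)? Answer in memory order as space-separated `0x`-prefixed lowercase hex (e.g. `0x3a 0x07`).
0xaf 0x6e

L5: adi op=0xa:4|rd=15:4|imm=110:8 ⇒ 0xaf6e ⇒ big af 6e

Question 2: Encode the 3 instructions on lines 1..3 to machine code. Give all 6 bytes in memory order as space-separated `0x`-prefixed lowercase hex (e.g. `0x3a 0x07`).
line 1 (load): pack op=0x3:4|rd=13:4|rs=12:4|pad=0:4 = 0x3dc0; big→ 3d c0
line 2 (store): pack op=0xb:4|rd=8:4|rs=6:4|pad=0:4 = 0xb860; big→ b8 60
line 3 (store): pack op=0xb:4|rd=7:4|rs=10:4|pad=0:4 = 0xb7a0; big→ b7 a0

0x3d 0xc0 0xb8 0x60 0xb7 0xa0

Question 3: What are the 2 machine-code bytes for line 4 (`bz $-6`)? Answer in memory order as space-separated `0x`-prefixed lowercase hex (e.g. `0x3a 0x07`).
0x7f 0xfa

4. bz fields op=0x7:4|imm=-6:12 → word 7ffah → 7f fa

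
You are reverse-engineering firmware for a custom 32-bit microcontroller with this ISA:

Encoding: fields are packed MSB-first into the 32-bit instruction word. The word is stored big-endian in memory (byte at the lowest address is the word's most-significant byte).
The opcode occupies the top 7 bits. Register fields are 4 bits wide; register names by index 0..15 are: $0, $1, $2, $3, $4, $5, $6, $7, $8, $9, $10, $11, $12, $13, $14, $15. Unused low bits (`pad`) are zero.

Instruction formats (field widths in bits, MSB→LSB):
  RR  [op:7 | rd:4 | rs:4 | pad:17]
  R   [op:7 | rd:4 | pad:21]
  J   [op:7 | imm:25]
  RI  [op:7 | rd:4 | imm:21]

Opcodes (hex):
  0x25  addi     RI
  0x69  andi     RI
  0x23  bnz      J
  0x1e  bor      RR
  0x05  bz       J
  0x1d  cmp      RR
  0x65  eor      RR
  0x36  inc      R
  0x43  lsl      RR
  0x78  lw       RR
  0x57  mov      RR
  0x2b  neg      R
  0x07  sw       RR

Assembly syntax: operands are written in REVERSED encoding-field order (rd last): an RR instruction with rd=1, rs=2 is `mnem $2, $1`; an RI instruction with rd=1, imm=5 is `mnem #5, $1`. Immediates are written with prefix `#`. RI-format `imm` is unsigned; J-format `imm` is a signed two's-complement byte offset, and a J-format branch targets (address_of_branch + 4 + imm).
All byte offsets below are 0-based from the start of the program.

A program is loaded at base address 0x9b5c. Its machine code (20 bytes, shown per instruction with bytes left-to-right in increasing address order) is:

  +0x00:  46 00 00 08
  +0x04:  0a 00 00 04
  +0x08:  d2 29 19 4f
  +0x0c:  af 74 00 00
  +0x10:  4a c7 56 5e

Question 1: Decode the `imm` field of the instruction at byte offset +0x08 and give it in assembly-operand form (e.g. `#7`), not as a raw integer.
#596303

[08] d2 29 19 4f → 0xd229194f
  top 7b → 0x69 → andi [RI]
  rd: (w>>21)&0xf=0x1 → $1
  imm: (w>>0)&0x1fffff=0x9194f → #596303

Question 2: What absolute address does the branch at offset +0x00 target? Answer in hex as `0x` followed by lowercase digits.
@+00  big-endian(46 00 00 08) = 0x46000008
  top 7b → 0x23 → bnz [J]
  [24:0] imm=8 = #8
  target = base 0x9b5c + off 0x00 + 4 + imm 8 = 0x9b68

0x9b68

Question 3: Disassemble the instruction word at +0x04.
bz #4

@+04  big-endian(0a 00 00 04) = 0x0a000004
  top 7b → 0x5 → bz [J]
  imm: (w>>0)&0x1ffffff=0x4 → #4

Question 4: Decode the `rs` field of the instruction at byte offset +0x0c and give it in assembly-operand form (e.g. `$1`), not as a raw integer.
@+0c  big-endian(af 74 00 00) = 0xaf740000
  opcode bits[31:25]=0x57: mov/RR
  [24:21] rd=11 = $11
  [20:17] rs=10 = $10

$10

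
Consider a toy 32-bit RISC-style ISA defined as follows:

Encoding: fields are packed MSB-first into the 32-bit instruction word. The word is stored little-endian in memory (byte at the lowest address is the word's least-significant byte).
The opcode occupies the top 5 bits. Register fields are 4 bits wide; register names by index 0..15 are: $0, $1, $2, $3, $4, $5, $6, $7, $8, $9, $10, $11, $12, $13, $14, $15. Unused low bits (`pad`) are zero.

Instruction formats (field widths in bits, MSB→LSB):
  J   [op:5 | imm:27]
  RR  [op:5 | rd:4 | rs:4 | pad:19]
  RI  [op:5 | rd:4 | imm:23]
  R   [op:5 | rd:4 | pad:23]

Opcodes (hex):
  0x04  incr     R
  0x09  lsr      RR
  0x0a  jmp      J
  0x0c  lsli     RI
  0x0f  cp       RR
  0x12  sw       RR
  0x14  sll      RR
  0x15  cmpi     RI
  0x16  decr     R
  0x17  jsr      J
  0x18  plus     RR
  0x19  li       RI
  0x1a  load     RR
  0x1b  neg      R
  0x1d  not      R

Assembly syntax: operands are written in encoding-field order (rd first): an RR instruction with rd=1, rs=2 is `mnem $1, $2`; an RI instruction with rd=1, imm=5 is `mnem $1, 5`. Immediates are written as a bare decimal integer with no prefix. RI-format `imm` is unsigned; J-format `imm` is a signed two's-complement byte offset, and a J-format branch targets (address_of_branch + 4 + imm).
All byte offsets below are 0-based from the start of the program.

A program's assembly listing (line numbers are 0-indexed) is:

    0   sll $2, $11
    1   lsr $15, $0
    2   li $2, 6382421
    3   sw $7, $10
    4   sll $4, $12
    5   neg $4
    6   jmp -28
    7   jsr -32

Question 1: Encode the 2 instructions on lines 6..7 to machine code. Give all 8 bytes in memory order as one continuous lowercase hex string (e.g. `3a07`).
e4ffff57e0ffffbf

6. jmp fields op=0xa:5|imm=-28:27 → word 57ffffe4h → e4 ff ff 57
7. jsr fields op=0x17:5|imm=-32:27 → word bfffffe0h → e0 ff ff bf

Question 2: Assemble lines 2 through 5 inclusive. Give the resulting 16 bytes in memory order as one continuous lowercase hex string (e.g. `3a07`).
line 2 (li): pack op=0x19:5|rd=2:4|imm=6382421:23 = 0xc9616355; little→ 55 63 61 c9
line 3 (sw): pack op=0x12:5|rd=7:4|rs=10:4|pad=0:19 = 0x93d00000; little→ 00 00 d0 93
line 4 (sll): pack op=0x14:5|rd=4:4|rs=12:4|pad=0:19 = 0xa2600000; little→ 00 00 60 a2
line 5 (neg): pack op=0x1b:5|rd=4:4|pad=0:23 = 0xda000000; little→ 00 00 00 da

556361c90000d093000060a2000000da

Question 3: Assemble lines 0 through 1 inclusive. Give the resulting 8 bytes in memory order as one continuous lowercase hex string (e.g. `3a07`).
L0: sll op=0x14:5|rd=2:4|rs=11:4|pad=0:19 ⇒ 0xa1580000 ⇒ little 00 00 58 a1
L1: lsr op=0x9:5|rd=15:4|rs=0:4|pad=0:19 ⇒ 0x4f800000 ⇒ little 00 00 80 4f

000058a10000804f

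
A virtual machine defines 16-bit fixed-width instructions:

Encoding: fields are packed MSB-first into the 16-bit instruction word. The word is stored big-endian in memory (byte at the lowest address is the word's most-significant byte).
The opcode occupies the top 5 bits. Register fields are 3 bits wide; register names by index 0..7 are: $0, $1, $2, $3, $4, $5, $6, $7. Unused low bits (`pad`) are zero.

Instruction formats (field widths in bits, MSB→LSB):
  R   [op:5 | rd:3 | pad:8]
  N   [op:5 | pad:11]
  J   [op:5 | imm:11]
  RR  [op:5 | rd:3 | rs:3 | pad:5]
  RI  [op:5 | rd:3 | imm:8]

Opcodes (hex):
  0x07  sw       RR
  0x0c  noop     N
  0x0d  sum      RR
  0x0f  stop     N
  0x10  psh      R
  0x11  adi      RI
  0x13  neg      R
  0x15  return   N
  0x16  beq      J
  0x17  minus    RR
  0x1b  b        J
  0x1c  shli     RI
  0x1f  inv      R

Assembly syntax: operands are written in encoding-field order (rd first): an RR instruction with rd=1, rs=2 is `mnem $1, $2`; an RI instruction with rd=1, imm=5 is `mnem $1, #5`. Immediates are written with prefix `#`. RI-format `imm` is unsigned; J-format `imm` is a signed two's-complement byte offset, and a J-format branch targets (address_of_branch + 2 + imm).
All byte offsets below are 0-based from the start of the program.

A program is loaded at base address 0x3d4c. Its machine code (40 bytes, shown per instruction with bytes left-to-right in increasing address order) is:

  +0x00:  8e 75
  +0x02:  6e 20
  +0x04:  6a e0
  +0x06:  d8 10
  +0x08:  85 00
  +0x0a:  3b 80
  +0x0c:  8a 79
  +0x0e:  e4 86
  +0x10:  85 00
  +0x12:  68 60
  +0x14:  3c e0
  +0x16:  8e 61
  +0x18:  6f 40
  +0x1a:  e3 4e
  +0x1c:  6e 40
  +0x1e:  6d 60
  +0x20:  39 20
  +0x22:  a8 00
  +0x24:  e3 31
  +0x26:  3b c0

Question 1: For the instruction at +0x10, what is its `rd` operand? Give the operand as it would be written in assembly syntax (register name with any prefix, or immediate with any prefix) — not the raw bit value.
$5

off 0x10: read 85 00 as big → 0x8500
  op=0x8500>>11=0x10 ⇒ psh (R)
  [10:8] rd=5 = $5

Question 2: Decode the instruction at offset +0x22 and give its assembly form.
+0x22: a8 00 ⇒ word 0xa800 (big)
  top 5b → 0x15 → return [N]

return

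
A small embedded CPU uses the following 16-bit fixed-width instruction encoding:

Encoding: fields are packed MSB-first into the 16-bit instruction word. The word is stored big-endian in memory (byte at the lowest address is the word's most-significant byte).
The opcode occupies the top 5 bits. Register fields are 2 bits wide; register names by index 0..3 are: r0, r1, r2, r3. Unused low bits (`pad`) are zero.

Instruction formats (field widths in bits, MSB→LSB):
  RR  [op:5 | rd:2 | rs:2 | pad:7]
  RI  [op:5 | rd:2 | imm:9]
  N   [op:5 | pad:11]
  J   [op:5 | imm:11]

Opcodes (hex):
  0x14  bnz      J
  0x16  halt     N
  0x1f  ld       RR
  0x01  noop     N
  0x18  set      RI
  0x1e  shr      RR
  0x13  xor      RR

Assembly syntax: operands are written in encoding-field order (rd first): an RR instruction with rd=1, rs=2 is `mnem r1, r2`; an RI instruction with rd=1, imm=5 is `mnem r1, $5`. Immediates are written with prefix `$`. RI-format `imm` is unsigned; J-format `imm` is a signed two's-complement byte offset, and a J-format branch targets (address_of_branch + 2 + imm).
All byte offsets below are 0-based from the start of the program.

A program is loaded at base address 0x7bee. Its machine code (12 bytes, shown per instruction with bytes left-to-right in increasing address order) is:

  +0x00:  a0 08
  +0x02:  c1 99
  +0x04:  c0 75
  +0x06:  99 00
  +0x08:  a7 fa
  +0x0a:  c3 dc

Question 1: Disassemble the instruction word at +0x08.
+0x08: a7 fa ⇒ word 0xa7fa (big)
  top 5b → 0x14 → bnz [J]
  [10:0] imm=2042 (s11→-6) = $-6

bnz $-6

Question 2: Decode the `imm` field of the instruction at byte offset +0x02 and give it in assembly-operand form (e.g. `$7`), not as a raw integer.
+0x02: c1 99 ⇒ word 0xc199 (big)
  opcode bits[15:11]=0x18: set/RI
  [10:9] rd=0 = r0
  [8:0] imm=409 = $409

$409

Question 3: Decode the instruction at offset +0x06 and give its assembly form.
xor r0, r2

+0x06: 99 00 ⇒ word 0x9900 (big)
  opcode bits[15:11]=0x13: xor/RR
  rd: (w>>9)&0x3=0x0 → r0
  rs: (w>>7)&0x3=0x2 → r2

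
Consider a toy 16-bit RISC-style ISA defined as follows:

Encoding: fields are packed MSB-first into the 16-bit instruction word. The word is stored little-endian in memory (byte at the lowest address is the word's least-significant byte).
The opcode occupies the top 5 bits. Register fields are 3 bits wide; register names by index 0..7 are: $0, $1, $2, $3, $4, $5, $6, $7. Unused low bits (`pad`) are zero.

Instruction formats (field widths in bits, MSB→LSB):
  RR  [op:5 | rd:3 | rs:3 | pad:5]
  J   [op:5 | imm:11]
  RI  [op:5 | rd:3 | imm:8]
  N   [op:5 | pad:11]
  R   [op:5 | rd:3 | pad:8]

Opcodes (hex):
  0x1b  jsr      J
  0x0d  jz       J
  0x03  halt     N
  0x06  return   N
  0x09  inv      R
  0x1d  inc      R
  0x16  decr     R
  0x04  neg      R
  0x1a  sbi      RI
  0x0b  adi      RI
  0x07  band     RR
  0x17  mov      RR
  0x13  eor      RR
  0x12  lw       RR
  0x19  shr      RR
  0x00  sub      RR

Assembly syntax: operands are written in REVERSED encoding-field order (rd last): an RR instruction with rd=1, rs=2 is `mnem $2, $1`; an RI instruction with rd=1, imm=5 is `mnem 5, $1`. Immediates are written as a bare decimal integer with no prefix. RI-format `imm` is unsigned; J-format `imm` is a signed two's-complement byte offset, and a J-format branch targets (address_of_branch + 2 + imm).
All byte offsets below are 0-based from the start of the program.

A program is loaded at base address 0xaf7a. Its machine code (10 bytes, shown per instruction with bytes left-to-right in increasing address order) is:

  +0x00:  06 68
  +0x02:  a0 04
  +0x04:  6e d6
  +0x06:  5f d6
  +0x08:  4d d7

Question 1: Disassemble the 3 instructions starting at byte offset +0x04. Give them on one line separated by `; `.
sbi 110, $6; sbi 95, $6; sbi 77, $7

@+04  little-endian(6e d6) = 0xd66e
  op=0xd66e>>11=0x1a ⇒ sbi (RI)
  rd@[10:8]=0x6 ⇒ $6
  imm@[7:0]=0x6e ⇒ 110
@+06  little-endian(5f d6) = 0xd65f
  op=0xd65f>>11=0x1a ⇒ sbi (RI)
  rd@[10:8]=0x6 ⇒ $6
  imm@[7:0]=0x5f ⇒ 95
@+08  little-endian(4d d7) = 0xd74d
  op=0xd74d>>11=0x1a ⇒ sbi (RI)
  rd@[10:8]=0x7 ⇒ $7
  imm@[7:0]=0x4d ⇒ 77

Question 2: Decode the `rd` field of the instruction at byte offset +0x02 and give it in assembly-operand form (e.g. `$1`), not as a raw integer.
$4

+0x02: a0 04 ⇒ word 0x04a0 (little)
  top 5b → 0x0 → sub [RR]
  rd: (w>>8)&0x7=0x4 → $4
  rs: (w>>5)&0x7=0x5 → $5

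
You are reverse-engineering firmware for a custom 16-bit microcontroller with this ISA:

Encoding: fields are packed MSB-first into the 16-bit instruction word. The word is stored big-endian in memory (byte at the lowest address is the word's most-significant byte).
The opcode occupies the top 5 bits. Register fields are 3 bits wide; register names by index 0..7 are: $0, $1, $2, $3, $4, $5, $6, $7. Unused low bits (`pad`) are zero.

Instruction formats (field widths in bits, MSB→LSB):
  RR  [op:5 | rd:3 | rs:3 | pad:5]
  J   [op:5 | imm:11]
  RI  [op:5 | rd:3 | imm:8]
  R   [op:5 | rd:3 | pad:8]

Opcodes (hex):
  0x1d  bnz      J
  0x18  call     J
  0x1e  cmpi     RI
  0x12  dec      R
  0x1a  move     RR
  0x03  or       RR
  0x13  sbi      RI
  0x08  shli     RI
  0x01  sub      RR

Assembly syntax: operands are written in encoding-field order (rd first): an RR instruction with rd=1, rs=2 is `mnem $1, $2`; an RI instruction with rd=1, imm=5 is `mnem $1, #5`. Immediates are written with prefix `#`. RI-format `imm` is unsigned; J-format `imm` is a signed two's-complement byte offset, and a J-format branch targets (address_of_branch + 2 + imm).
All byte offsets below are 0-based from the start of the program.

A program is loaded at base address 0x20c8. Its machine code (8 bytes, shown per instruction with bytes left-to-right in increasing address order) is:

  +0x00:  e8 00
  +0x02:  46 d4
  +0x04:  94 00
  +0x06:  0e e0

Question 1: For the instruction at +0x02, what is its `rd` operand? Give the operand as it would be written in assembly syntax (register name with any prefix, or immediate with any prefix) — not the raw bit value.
$6

@+02  big-endian(46 d4) = 0x46d4
  top 5b → 0x8 → shli [RI]
  rd@[10:8]=0x6 ⇒ $6
  imm@[7:0]=0xd4 ⇒ #212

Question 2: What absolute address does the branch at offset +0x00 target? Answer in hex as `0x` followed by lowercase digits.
+0x00: e8 00 ⇒ word 0xe800 (big)
  top 5b → 0x1d → bnz [J]
  [10:0] imm=0 = #0
  target = base 0x20c8 + off 0x00 + 2 + imm 0 = 0x20ca

0x20ca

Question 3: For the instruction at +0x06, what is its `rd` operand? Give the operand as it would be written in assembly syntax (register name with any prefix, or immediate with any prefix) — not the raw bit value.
$6

@+06  big-endian(0e e0) = 0x0ee0
  opcode bits[15:11]=0x1: sub/RR
  rd@[10:8]=0x6 ⇒ $6
  rs@[7:5]=0x7 ⇒ $7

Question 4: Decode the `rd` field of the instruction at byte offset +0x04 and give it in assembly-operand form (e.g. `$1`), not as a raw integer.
off 0x04: read 94 00 as big → 0x9400
  top 5b → 0x12 → dec [R]
  rd@[10:8]=0x4 ⇒ $4

$4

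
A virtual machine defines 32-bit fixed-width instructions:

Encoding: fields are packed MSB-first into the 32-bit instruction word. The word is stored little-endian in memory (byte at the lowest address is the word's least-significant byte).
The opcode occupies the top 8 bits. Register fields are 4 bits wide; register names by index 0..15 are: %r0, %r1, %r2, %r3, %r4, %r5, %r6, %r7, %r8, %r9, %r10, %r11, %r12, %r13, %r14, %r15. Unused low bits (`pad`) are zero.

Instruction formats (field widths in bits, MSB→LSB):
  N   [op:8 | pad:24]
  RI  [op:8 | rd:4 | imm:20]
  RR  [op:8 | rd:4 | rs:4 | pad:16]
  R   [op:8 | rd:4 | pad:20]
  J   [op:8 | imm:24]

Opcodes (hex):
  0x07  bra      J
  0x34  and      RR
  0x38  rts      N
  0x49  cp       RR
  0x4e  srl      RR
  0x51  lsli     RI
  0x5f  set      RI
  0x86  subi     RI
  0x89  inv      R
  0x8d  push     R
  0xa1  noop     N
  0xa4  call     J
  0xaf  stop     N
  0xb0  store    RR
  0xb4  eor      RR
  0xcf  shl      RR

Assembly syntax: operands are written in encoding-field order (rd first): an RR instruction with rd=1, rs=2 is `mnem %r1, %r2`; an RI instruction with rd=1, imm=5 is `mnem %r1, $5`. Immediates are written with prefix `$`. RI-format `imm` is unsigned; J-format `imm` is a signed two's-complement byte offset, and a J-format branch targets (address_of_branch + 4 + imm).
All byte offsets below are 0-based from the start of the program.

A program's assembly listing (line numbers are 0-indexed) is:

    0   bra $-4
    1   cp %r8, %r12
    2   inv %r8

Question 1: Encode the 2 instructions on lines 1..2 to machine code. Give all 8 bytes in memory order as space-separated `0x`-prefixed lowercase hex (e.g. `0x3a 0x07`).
1. cp fields op=0x49:8|rd=8:4|rs=12:4|pad=0:16 → word 498c0000h → 00 00 8c 49
2. inv fields op=0x89:8|rd=8:4|pad=0:20 → word 89800000h → 00 00 80 89

0x00 0x00 0x8c 0x49 0x00 0x00 0x80 0x89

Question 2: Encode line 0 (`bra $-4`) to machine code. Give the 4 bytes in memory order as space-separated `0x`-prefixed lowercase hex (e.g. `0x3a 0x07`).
0xfc 0xff 0xff 0x07

line 0 (bra): pack op=0x7:8|imm=-4:24 = 0x07fffffc; little→ fc ff ff 07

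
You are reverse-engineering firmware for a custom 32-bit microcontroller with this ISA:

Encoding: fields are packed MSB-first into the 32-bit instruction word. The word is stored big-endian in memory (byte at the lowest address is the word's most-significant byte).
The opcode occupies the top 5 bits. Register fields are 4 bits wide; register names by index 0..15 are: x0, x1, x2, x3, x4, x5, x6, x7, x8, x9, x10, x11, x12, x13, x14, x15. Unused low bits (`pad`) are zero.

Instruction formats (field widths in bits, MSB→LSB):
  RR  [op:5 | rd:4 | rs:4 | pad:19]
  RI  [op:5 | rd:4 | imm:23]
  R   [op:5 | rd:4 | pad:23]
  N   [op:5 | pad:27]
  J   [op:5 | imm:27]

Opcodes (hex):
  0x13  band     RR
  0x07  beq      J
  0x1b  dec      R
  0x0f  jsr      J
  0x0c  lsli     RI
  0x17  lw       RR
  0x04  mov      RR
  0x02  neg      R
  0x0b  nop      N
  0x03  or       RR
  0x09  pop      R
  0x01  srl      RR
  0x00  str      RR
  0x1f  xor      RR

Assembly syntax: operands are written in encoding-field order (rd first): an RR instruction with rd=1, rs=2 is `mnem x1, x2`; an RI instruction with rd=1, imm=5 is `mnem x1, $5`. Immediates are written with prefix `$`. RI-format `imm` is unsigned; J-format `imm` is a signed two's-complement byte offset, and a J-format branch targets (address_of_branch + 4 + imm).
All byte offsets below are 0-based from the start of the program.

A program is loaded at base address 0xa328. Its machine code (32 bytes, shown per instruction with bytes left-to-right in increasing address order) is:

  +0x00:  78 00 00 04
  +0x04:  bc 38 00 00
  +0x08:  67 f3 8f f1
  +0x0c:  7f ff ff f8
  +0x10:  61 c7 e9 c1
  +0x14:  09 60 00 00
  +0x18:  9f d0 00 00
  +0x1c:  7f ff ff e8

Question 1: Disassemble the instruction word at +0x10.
lsli x3, $4712897

[10] 61 c7 e9 c1 → 0x61c7e9c1
  opcode bits[31:27]=0xc: lsli/RI
  rd: (w>>23)&0xf=0x3 → x3
  imm: (w>>0)&0x7fffff=0x47e9c1 → $4712897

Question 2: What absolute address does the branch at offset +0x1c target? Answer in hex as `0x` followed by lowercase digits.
@+1c  big-endian(7f ff ff e8) = 0x7fffffe8
  top 5b → 0xf → jsr [J]
  imm: (w>>0)&0x7ffffff=0x7ffffe8 (s27→-24) → $-24
  target = base 0xa328 + off 0x1c + 4 + imm -24 = 0xa330

0xa330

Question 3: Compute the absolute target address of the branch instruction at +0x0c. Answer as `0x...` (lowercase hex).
@+0c  big-endian(7f ff ff f8) = 0x7ffffff8
  op=0x7ffffff8>>27=0xf ⇒ jsr (J)
  [26:0] imm=134217720 (s27→-8) = $-8
  target = base 0xa328 + off 0x0c + 4 + imm -8 = 0xa330

0xa330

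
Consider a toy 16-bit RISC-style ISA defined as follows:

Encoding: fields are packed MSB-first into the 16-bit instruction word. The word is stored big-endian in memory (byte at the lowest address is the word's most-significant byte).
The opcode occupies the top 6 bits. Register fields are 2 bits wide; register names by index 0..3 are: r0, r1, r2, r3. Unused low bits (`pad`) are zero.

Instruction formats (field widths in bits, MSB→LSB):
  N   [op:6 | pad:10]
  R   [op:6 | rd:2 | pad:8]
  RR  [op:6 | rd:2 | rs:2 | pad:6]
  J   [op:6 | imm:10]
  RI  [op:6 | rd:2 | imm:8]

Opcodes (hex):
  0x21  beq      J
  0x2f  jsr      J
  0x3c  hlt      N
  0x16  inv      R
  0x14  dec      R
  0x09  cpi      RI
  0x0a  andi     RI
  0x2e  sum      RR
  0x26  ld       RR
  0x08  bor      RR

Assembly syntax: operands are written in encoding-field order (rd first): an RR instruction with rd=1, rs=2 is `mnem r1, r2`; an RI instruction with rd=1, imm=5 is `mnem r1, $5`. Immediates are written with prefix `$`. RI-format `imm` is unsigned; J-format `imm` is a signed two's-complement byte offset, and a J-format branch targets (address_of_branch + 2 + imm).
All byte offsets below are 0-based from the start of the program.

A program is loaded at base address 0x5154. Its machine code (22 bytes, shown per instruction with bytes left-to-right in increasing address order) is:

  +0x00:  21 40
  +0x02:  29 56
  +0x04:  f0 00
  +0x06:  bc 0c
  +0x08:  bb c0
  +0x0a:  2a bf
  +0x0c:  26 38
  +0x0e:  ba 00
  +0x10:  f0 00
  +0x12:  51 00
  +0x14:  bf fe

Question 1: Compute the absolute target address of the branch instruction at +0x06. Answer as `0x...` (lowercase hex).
@+06  big-endian(bc 0c) = 0xbc0c
  top 6b → 0x2f → jsr [J]
  imm: (w>>0)&0x3ff=0xc → $12
  target = base 0x5154 + off 0x06 + 2 + imm 12 = 0x5168

0x5168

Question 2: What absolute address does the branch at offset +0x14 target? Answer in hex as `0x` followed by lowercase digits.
0x5168

off 0x14: read bf fe as big → 0xbffe
  op=0xbffe>>10=0x2f ⇒ jsr (J)
  imm: (w>>0)&0x3ff=0x3fe (s10→-2) → $-2
  target = base 0x5154 + off 0x14 + 2 + imm -2 = 0x5168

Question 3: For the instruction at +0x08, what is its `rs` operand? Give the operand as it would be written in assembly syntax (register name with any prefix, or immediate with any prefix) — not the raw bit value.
[08] bb c0 → 0xbbc0
  op=0xbbc0>>10=0x2e ⇒ sum (RR)
  rd: (w>>8)&0x3=0x3 → r3
  rs: (w>>6)&0x3=0x3 → r3

r3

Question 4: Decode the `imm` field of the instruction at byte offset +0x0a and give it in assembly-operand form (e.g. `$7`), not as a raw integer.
@+0a  big-endian(2a bf) = 0x2abf
  op=0x2abf>>10=0xa ⇒ andi (RI)
  rd@[9:8]=0x2 ⇒ r2
  imm@[7:0]=0xbf ⇒ $191

$191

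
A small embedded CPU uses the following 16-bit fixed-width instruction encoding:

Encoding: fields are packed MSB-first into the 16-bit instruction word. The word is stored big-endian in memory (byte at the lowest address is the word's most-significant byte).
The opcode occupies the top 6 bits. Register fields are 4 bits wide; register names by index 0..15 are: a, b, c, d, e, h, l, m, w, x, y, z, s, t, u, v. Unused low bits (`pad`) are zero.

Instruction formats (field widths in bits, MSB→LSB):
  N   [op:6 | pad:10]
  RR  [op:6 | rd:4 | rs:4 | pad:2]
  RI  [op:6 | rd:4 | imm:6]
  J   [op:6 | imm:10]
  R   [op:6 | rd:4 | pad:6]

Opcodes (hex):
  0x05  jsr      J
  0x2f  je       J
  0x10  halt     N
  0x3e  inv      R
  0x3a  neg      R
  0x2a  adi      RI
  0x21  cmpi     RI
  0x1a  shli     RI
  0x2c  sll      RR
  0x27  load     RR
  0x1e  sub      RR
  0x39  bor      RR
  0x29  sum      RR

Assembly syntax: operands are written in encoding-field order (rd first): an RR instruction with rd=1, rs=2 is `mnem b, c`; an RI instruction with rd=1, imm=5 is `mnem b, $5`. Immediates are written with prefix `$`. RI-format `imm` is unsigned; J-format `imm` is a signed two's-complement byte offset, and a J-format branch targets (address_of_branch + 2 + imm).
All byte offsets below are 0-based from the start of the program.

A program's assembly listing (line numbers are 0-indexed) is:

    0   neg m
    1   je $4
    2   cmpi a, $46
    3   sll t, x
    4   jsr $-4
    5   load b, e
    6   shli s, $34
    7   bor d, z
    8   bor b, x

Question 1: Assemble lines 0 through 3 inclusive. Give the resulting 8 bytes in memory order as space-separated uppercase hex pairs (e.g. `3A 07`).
L0: neg op=0x3a:6|rd=7:4|pad=0:6 ⇒ 0xe9c0 ⇒ big e9 c0
L1: je op=0x2f:6|imm=4:10 ⇒ 0xbc04 ⇒ big bc 04
L2: cmpi op=0x21:6|rd=0:4|imm=46:6 ⇒ 0x842e ⇒ big 84 2e
L3: sll op=0x2c:6|rd=13:4|rs=9:4|pad=0:2 ⇒ 0xb364 ⇒ big b3 64

E9 C0 BC 04 84 2E B3 64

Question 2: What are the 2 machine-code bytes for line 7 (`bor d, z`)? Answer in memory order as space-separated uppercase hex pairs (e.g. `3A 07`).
L7: bor op=0x39:6|rd=3:4|rs=11:4|pad=0:2 ⇒ 0xe4ec ⇒ big e4 ec

E4 EC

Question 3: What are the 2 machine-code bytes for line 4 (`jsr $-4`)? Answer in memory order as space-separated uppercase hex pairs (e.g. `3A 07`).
17 FC

L4: jsr op=0x5:6|imm=-4:10 ⇒ 0x17fc ⇒ big 17 fc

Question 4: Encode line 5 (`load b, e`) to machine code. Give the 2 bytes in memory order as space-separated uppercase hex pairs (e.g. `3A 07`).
9C 50

5. load fields op=0x27:6|rd=1:4|rs=4:4|pad=0:2 → word 9c50h → 9c 50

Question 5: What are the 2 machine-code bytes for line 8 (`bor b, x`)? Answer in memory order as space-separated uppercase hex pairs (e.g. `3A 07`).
line 8 (bor): pack op=0x39:6|rd=1:4|rs=9:4|pad=0:2 = 0xe464; big→ e4 64

E4 64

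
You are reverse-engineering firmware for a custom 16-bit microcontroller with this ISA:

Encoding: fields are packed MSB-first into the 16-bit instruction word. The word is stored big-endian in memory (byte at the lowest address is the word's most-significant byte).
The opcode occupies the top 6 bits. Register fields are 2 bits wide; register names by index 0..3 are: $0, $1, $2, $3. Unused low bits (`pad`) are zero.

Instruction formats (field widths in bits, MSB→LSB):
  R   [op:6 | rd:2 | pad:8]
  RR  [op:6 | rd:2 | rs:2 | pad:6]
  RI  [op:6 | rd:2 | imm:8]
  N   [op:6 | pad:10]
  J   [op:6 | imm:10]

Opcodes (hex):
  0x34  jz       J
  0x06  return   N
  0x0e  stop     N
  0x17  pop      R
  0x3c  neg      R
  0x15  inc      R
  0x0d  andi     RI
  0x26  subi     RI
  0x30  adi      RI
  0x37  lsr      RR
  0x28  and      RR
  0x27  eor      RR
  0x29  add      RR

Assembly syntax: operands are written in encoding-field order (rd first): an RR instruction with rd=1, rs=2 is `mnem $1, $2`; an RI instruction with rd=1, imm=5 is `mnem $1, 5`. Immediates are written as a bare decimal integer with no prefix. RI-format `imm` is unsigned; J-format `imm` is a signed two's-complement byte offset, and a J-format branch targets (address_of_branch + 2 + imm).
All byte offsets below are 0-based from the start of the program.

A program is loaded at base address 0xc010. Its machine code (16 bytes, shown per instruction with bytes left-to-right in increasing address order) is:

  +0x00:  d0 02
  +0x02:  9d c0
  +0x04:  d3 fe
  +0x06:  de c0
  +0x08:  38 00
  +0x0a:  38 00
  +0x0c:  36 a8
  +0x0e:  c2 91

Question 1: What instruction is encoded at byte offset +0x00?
[00] d0 02 → 0xd002
  top 6b → 0x34 → jz [J]
  [9:0] imm=2 = 2

jz 2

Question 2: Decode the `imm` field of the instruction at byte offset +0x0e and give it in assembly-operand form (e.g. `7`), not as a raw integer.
[0e] c2 91 → 0xc291
  op=0xc291>>10=0x30 ⇒ adi (RI)
  rd: (w>>8)&0x3=0x2 → $2
  imm: (w>>0)&0xff=0x91 → 145

145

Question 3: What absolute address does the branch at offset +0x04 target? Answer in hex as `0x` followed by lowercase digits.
[04] d3 fe → 0xd3fe
  top 6b → 0x34 → jz [J]
  [9:0] imm=1022 (s10→-2) = -2
  target = base 0xc010 + off 0x04 + 2 + imm -2 = 0xc014

0xc014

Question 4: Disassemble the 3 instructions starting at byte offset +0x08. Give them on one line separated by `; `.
stop; stop; andi $2, 168

+0x08: 38 00 ⇒ word 0x3800 (big)
  op=0x3800>>10=0xe ⇒ stop (N)
+0x0a: 38 00 ⇒ word 0x3800 (big)
  op=0x3800>>10=0xe ⇒ stop (N)
+0x0c: 36 a8 ⇒ word 0x36a8 (big)
  op=0x36a8>>10=0xd ⇒ andi (RI)
  rd: (w>>8)&0x3=0x2 → $2
  imm: (w>>0)&0xff=0xa8 → 168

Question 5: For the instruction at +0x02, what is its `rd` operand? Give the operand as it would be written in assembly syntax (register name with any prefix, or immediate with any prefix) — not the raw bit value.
$1

[02] 9d c0 → 0x9dc0
  opcode bits[15:10]=0x27: eor/RR
  rd: (w>>8)&0x3=0x1 → $1
  rs: (w>>6)&0x3=0x3 → $3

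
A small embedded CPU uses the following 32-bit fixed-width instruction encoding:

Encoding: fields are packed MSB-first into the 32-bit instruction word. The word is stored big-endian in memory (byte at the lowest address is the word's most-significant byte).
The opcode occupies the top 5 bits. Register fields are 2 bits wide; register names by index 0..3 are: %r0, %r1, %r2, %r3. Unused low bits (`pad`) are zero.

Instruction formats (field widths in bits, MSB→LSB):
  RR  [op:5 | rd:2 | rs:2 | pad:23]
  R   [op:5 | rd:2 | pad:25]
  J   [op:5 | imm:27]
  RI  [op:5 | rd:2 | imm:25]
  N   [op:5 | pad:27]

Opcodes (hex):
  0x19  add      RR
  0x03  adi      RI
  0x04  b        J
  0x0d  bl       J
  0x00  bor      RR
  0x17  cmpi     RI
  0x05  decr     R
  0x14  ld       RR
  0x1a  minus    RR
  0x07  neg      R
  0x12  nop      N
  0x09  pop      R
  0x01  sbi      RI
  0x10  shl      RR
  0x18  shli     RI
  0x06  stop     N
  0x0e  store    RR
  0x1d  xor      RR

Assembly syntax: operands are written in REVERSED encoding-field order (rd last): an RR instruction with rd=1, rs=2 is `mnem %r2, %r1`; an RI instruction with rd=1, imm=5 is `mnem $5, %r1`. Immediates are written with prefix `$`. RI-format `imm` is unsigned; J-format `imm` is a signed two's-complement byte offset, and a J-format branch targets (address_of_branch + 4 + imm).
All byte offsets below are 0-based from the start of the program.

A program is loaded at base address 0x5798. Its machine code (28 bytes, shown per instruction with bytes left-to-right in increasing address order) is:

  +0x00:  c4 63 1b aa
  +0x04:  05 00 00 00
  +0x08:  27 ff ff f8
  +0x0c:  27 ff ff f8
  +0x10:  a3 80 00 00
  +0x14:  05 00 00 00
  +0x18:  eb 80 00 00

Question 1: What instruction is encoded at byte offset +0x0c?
b $-8

off 0x0c: read 27 ff ff f8 as big → 0x27fffff8
  top 5b → 0x4 → b [J]
  [26:0] imm=134217720 (s27→-8) = $-8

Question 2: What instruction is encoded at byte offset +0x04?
bor %r2, %r2

@+04  big-endian(05 00 00 00) = 0x05000000
  op=0x05000000>>27=0x0 ⇒ bor (RR)
  rd: (w>>25)&0x3=0x2 → %r2
  rs: (w>>23)&0x3=0x2 → %r2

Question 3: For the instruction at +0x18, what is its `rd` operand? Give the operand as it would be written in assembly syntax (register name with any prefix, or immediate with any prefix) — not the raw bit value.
%r1

@+18  big-endian(eb 80 00 00) = 0xeb800000
  top 5b → 0x1d → xor [RR]
  rd@[26:25]=0x1 ⇒ %r1
  rs@[24:23]=0x3 ⇒ %r3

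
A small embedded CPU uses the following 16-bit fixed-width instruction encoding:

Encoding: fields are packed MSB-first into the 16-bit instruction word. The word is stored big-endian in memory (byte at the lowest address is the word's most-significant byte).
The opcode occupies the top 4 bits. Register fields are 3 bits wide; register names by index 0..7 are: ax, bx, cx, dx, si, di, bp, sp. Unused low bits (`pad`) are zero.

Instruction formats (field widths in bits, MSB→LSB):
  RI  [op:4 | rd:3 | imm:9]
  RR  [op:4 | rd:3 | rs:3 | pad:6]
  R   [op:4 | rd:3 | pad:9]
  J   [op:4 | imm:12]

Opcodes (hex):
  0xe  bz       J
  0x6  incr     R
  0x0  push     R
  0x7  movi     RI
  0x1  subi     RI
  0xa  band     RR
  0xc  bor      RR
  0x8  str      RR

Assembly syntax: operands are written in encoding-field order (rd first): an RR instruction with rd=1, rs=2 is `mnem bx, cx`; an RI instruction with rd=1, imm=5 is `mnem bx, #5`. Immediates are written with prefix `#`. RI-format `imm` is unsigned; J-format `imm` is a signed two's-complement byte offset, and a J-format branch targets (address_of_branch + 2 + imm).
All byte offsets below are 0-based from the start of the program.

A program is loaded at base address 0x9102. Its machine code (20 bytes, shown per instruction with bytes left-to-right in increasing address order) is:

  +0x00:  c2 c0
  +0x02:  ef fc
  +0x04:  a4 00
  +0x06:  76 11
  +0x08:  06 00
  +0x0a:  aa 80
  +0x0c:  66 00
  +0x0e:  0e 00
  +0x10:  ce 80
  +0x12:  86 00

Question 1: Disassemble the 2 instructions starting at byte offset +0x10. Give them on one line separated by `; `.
@+10  big-endian(ce 80) = 0xce80
  top 4b → 0xc → bor [RR]
  rd@[11:9]=0x7 ⇒ sp
  rs@[8:6]=0x2 ⇒ cx
@+12  big-endian(86 00) = 0x8600
  top 4b → 0x8 → str [RR]
  rd@[11:9]=0x3 ⇒ dx
  rs@[8:6]=0x0 ⇒ ax

bor sp, cx; str dx, ax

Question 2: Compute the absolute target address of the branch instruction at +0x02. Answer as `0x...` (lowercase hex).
0x9102

@+02  big-endian(ef fc) = 0xeffc
  top 4b → 0xe → bz [J]
  [11:0] imm=4092 (s12→-4) = #-4
  target = base 0x9102 + off 0x02 + 2 + imm -4 = 0x9102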